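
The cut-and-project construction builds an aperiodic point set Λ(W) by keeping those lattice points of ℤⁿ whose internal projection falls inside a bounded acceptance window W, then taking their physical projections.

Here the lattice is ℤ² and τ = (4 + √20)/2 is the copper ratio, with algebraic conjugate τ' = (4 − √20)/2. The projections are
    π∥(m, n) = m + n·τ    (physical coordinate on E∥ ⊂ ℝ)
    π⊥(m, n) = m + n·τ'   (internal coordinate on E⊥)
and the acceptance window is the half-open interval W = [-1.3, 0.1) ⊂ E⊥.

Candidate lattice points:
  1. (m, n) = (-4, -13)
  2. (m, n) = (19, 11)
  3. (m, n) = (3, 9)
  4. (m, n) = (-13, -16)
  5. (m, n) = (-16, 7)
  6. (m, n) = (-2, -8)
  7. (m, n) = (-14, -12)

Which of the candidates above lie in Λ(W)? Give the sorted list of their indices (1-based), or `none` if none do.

Compute τ' = (4−√20)/2 = -0.2361, so π⊥(m,n) = m -0.2361·n.
candidate 1: (m,n)=(-4,-13) → π∥ = -4-13·τ ≈ -59.0689, π⊥ = -4-13·τ' ≈ -0.9311 ∈ [-1.3, 0.1) ⇒ IN Λ
candidate 2: (m,n)=(19,11) → π∥ = 19+11·τ ≈ 65.5967, π⊥ = 19+11·τ' ≈ 16.4033 ∉ [-1.3, 0.1) ⇒ out
candidate 3: (m,n)=(3,9) → π∥ = 3+9·τ ≈ 41.1246, π⊥ = 3+9·τ' ≈ 0.8754 ∉ [-1.3, 0.1) ⇒ out
candidate 4: (m,n)=(-13,-16) → π∥ = -13-16·τ ≈ -80.7771, π⊥ = -13-16·τ' ≈ -9.2229 ∉ [-1.3, 0.1) ⇒ out
candidate 5: (m,n)=(-16,7) → π∥ = -16+7·τ ≈ 13.6525, π⊥ = -16+7·τ' ≈ -17.6525 ∉ [-1.3, 0.1) ⇒ out
candidate 6: (m,n)=(-2,-8) → π∥ = -2-8·τ ≈ -35.8885, π⊥ = -2-8·τ' ≈ -0.1115 ∈ [-1.3, 0.1) ⇒ IN Λ
candidate 7: (m,n)=(-14,-12) → π∥ = -14-12·τ ≈ -64.8328, π⊥ = -14-12·τ' ≈ -11.1672 ∉ [-1.3, 0.1) ⇒ out

1, 6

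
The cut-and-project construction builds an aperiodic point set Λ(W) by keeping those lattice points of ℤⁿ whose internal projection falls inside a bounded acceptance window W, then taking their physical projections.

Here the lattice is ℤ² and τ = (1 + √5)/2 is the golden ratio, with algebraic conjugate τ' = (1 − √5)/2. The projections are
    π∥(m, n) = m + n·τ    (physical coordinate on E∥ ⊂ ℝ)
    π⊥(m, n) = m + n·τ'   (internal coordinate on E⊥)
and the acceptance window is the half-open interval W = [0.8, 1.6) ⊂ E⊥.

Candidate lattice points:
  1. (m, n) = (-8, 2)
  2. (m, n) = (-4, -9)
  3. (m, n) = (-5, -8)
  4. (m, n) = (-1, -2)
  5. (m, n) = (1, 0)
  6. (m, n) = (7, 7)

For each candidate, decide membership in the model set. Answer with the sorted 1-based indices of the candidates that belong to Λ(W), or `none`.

2, 5

Numerically τ ≈ 1.61803 and τ' = −1/τ ≈ -0.61803.
[1] lift (-8,2): star map gives -9.23607; window check 0.8 ≤ -9.23607 < 1.6 is false → out
[2] lift (-4,-9): star map gives 1.56231; window check 0.8 ≤ 1.56231 < 1.6 is true → IN Λ
[3] lift (-5,-8): star map gives -0.05573; window check 0.8 ≤ -0.05573 < 1.6 is false → out
[4] lift (-1,-2): star map gives 0.23607; window check 0.8 ≤ 0.23607 < 1.6 is false → out
[5] lift (1,0): star map gives 1.00000; window check 0.8 ≤ 1.00000 < 1.6 is true → IN Λ
[6] lift (7,7): star map gives 2.67376; window check 0.8 ≤ 2.67376 < 1.6 is false → out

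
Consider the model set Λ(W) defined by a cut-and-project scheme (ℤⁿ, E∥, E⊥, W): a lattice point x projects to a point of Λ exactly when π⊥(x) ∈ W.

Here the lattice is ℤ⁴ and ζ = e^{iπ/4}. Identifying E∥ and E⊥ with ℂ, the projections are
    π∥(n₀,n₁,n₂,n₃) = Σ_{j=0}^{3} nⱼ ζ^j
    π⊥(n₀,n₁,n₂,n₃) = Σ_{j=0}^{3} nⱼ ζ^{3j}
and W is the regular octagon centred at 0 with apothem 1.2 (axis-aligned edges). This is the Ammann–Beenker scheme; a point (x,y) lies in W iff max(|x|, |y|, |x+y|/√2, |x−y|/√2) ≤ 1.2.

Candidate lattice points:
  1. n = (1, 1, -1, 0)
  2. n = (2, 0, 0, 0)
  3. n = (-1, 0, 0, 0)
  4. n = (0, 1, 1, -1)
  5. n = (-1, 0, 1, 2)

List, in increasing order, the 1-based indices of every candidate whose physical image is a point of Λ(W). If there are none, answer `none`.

π⊥(n) = n₀ + n₁ζ³ + n₂ζ⁶ + n₃ζ⁹ where ζ = e^{iπ/4}.
#1 (1, 1, -1, 0): internal (0.292893, 1.707107); octagon support 1.707107 vs apothem 1.2 → ∉ W
#2 (2, 0, 0, 0): internal (2.000000, 0.000000); octagon support 2.000000 vs apothem 1.2 → ∉ W
#3 (-1, 0, 0, 0): internal (-1.000000, 0.000000); octagon support 1.000000 vs apothem 1.2 → ∈ W
#4 (0, 1, 1, -1): internal (-1.414214, -1.000000); octagon support 1.707107 vs apothem 1.2 → ∉ W
#5 (-1, 0, 1, 2): internal (0.414214, 0.414214); octagon support 0.585786 vs apothem 1.2 → ∈ W

3, 5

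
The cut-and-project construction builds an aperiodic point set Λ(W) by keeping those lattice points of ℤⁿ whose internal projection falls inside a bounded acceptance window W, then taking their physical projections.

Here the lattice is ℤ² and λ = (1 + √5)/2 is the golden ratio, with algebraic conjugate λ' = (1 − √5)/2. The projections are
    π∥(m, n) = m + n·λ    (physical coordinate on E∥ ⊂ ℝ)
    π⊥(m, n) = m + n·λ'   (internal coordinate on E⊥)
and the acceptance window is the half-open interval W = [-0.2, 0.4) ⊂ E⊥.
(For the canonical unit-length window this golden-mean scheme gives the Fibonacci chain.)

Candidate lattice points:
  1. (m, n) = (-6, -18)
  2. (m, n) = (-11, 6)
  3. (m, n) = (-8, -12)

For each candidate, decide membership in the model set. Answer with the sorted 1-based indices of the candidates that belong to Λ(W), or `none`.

none

Compute λ' = (1−√5)/2 = -0.6180, so π⊥(m,n) = m -0.6180·n.
#1 (-6,-18): internal coord -6 + (-18)·λ' = +5.1246; +5.1246 ∉ [-0.2, 0.4) → out
#2 (-11,6): internal coord -11 + (6)·λ' = -14.7082; -14.7082 ∉ [-0.2, 0.4) → out
#3 (-8,-12): internal coord -8 + (-12)·λ' = -0.5836; -0.5836 ∉ [-0.2, 0.4) → out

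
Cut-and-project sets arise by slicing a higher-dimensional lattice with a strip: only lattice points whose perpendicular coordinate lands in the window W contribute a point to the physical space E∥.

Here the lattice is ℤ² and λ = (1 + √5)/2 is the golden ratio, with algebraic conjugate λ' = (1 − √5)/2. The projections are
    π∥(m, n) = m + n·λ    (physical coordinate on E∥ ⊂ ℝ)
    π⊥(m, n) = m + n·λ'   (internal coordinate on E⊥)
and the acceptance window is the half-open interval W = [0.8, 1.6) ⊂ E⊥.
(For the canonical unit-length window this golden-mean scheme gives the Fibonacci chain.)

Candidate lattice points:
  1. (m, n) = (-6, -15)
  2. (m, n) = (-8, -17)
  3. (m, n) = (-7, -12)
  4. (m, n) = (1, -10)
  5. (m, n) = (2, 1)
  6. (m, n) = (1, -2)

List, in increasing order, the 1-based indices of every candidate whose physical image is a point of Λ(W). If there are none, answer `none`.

5

λ' = (1−√5)/2 ≈ -0.6180.
#1 (-6,-15): internal coord -6 + (-15)·λ' = +3.2705; +3.2705 ∉ [0.8, 1.6) → out
#2 (-8,-17): internal coord -8 + (-17)·λ' = +2.5066; +2.5066 ∉ [0.8, 1.6) → out
#3 (-7,-12): internal coord -7 + (-12)·λ' = +0.4164; +0.4164 ∉ [0.8, 1.6) → out
#4 (1,-10): internal coord 1 + (-10)·λ' = +7.1803; +7.1803 ∉ [0.8, 1.6) → out
#5 (2,1): internal coord 2 + (1)·λ' = +1.3820; +1.3820 ∈ [0.8, 1.6) → IN Λ
#6 (1,-2): internal coord 1 + (-2)·λ' = +2.2361; +2.2361 ∉ [0.8, 1.6) → out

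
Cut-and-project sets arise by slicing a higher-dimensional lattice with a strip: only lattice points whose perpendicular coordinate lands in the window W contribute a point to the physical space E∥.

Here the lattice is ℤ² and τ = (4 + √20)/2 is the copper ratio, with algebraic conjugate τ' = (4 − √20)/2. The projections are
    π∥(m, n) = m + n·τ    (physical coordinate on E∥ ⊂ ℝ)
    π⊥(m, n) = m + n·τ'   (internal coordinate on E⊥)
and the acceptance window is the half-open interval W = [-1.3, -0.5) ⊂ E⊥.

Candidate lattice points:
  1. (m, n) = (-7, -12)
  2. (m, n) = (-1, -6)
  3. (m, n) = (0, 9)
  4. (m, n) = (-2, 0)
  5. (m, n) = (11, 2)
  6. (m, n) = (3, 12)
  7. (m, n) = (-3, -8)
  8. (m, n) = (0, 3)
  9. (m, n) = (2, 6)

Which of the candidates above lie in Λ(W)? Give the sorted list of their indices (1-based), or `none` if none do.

Numerically τ ≈ 4.2361 and τ' = −1/τ ≈ -0.2361.
candidate 1: (m,n)=(-7,-12) → π∥ = -7-12·τ ≈ -57.8328, π⊥ = -7-12·τ' ≈ -4.1672 ∉ [-1.3, -0.5) ⇒ out
candidate 2: (m,n)=(-1,-6) → π∥ = -1-6·τ ≈ -26.4164, π⊥ = -1-6·τ' ≈ 0.4164 ∉ [-1.3, -0.5) ⇒ out
candidate 3: (m,n)=(0,9) → π∥ = 0+9·τ ≈ 38.1246, π⊥ = 0+9·τ' ≈ -2.1246 ∉ [-1.3, -0.5) ⇒ out
candidate 4: (m,n)=(-2,0) → π∥ = -2+0·τ ≈ -2.0000, π⊥ = -2+0·τ' ≈ -2.0000 ∉ [-1.3, -0.5) ⇒ out
candidate 5: (m,n)=(11,2) → π∥ = 11+2·τ ≈ 19.4721, π⊥ = 11+2·τ' ≈ 10.5279 ∉ [-1.3, -0.5) ⇒ out
candidate 6: (m,n)=(3,12) → π∥ = 3+12·τ ≈ 53.8328, π⊥ = 3+12·τ' ≈ 0.1672 ∉ [-1.3, -0.5) ⇒ out
candidate 7: (m,n)=(-3,-8) → π∥ = -3-8·τ ≈ -36.8885, π⊥ = -3-8·τ' ≈ -1.1115 ∈ [-1.3, -0.5) ⇒ IN Λ
candidate 8: (m,n)=(0,3) → π∥ = 0+3·τ ≈ 12.7082, π⊥ = 0+3·τ' ≈ -0.7082 ∈ [-1.3, -0.5) ⇒ IN Λ
candidate 9: (m,n)=(2,6) → π∥ = 2+6·τ ≈ 27.4164, π⊥ = 2+6·τ' ≈ 0.5836 ∉ [-1.3, -0.5) ⇒ out

7, 8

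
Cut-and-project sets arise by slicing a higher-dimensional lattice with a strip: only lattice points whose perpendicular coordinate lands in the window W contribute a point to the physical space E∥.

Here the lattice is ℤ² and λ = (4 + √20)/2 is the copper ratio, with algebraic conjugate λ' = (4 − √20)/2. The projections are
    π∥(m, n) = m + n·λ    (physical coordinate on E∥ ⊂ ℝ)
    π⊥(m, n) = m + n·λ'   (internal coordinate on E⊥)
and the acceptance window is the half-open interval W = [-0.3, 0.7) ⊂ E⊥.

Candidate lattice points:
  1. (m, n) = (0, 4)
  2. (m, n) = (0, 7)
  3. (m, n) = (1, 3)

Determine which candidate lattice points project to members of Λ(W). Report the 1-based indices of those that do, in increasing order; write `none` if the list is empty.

3

Compute λ' = (4−√20)/2 = -0.2361, so π⊥(m,n) = m -0.2361·n.
#1 (0,4): internal coord 0 + (4)·λ' = -0.9443; -0.9443 ∉ [-0.3, 0.7) → out
#2 (0,7): internal coord 0 + (7)·λ' = -1.6525; -1.6525 ∉ [-0.3, 0.7) → out
#3 (1,3): internal coord 1 + (3)·λ' = +0.2918; +0.2918 ∈ [-0.3, 0.7) → IN Λ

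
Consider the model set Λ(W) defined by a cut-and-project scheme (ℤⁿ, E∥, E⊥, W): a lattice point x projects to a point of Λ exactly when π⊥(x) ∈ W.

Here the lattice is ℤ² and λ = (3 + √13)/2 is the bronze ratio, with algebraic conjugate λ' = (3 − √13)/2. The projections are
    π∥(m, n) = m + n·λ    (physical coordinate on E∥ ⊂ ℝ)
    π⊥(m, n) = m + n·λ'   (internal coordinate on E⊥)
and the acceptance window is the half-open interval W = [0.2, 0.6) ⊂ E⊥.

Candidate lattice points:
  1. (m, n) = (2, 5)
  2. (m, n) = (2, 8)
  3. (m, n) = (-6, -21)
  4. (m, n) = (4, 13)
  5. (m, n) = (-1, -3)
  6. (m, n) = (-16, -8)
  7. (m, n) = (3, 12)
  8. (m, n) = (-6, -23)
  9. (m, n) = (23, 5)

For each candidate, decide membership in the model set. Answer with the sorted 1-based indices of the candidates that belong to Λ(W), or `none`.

Compute λ' = (3−√13)/2 = -0.3028, so π⊥(m,n) = m -0.3028·n.
candidate 1: (m,n)=(2,5) → π∥ = 2+5·λ ≈ 18.5139, π⊥ = 2+5·λ' ≈ 0.4861 ∈ [0.2, 0.6) ⇒ IN Λ
candidate 2: (m,n)=(2,8) → π∥ = 2+8·λ ≈ 28.4222, π⊥ = 2+8·λ' ≈ -0.4222 ∉ [0.2, 0.6) ⇒ out
candidate 3: (m,n)=(-6,-21) → π∥ = -6-21·λ ≈ -75.3583, π⊥ = -6-21·λ' ≈ 0.3583 ∈ [0.2, 0.6) ⇒ IN Λ
candidate 4: (m,n)=(4,13) → π∥ = 4+13·λ ≈ 46.9361, π⊥ = 4+13·λ' ≈ 0.0639 ∉ [0.2, 0.6) ⇒ out
candidate 5: (m,n)=(-1,-3) → π∥ = -1-3·λ ≈ -10.9083, π⊥ = -1-3·λ' ≈ -0.0917 ∉ [0.2, 0.6) ⇒ out
candidate 6: (m,n)=(-16,-8) → π∥ = -16-8·λ ≈ -42.4222, π⊥ = -16-8·λ' ≈ -13.5778 ∉ [0.2, 0.6) ⇒ out
candidate 7: (m,n)=(3,12) → π∥ = 3+12·λ ≈ 42.6333, π⊥ = 3+12·λ' ≈ -0.6333 ∉ [0.2, 0.6) ⇒ out
candidate 8: (m,n)=(-6,-23) → π∥ = -6-23·λ ≈ -81.9638, π⊥ = -6-23·λ' ≈ 0.9638 ∉ [0.2, 0.6) ⇒ out
candidate 9: (m,n)=(23,5) → π∥ = 23+5·λ ≈ 39.5139, π⊥ = 23+5·λ' ≈ 21.4861 ∉ [0.2, 0.6) ⇒ out

1, 3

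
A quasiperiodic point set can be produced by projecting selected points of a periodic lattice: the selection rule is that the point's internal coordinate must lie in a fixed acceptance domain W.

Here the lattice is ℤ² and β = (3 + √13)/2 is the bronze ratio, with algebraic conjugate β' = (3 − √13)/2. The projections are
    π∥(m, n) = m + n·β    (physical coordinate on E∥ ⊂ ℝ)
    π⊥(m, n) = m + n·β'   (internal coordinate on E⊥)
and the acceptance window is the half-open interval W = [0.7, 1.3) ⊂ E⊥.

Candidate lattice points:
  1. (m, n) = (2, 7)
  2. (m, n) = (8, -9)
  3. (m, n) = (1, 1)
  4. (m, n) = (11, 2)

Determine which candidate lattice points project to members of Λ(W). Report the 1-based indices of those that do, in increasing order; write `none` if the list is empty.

Numerically β ≈ 3.3028 and β' = −1/β ≈ -0.3028.
#1 (2,7): internal coord 2 + (7)·β' = -0.1194; -0.1194 ∉ [0.7, 1.3) → out
#2 (8,-9): internal coord 8 + (-9)·β' = +10.7250; +10.7250 ∉ [0.7, 1.3) → out
#3 (1,1): internal coord 1 + (1)·β' = +0.6972; +0.6972 ∉ [0.7, 1.3) → out
#4 (11,2): internal coord 11 + (2)·β' = +10.3944; +10.3944 ∉ [0.7, 1.3) → out

none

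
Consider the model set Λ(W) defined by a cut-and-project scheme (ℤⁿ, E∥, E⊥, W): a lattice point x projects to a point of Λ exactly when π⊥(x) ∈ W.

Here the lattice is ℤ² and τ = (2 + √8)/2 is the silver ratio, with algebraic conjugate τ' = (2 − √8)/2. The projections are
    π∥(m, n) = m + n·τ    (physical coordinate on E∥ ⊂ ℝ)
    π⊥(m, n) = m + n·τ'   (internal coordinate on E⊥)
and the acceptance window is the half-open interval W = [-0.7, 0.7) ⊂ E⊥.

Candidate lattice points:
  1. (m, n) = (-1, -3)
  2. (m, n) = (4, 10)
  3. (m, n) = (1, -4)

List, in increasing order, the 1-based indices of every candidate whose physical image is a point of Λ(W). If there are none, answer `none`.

Numerically τ ≈ 2.414214 and τ' = −1/τ ≈ -0.414214.
candidate 1: (m,n)=(-1,-3) → π∥ = -1-3·τ ≈ -8.242641, π⊥ = -1-3·τ' ≈ 0.242641 ∈ [-0.7, 0.7) ⇒ IN Λ
candidate 2: (m,n)=(4,10) → π∥ = 4+10·τ ≈ 28.142136, π⊥ = 4+10·τ' ≈ -0.142136 ∈ [-0.7, 0.7) ⇒ IN Λ
candidate 3: (m,n)=(1,-4) → π∥ = 1-4·τ ≈ -8.656854, π⊥ = 1-4·τ' ≈ 2.656854 ∉ [-0.7, 0.7) ⇒ out

1, 2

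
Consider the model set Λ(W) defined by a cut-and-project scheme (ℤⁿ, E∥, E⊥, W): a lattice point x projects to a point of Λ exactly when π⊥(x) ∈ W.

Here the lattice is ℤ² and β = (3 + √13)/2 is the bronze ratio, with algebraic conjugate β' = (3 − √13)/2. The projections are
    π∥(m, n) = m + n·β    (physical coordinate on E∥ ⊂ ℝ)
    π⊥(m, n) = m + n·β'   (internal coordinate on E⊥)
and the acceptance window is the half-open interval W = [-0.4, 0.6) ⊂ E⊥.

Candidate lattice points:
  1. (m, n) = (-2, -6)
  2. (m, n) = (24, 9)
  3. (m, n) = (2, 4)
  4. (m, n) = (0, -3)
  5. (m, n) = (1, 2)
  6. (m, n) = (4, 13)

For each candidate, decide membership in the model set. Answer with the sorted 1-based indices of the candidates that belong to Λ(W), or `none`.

1, 5, 6

Numerically β ≈ 3.302776 and β' = −1/β ≈ -0.302776.
[1] lift (-2,-6): star map gives -0.183346; window check -0.4 ≤ -0.183346 < 0.6 is true → IN Λ
[2] lift (24,9): star map gives 21.275019; window check -0.4 ≤ 21.275019 < 0.6 is false → out
[3] lift (2,4): star map gives 0.788897; window check -0.4 ≤ 0.788897 < 0.6 is false → out
[4] lift (0,-3): star map gives 0.908327; window check -0.4 ≤ 0.908327 < 0.6 is false → out
[5] lift (1,2): star map gives 0.394449; window check -0.4 ≤ 0.394449 < 0.6 is true → IN Λ
[6] lift (4,13): star map gives 0.063917; window check -0.4 ≤ 0.063917 < 0.6 is true → IN Λ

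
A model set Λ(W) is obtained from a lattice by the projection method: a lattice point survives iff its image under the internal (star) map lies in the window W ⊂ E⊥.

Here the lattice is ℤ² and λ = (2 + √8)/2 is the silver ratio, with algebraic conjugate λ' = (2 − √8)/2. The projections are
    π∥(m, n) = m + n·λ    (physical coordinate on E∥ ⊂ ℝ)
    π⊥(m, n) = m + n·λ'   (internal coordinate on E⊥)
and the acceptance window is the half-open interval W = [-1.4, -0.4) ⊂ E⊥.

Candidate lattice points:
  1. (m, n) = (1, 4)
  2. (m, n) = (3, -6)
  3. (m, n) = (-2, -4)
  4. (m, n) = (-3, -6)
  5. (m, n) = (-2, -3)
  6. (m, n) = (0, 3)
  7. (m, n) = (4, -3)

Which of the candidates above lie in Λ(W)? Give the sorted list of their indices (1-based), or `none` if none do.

1, 4, 5, 6

Numerically λ ≈ 2.4142 and λ' = −1/λ ≈ -0.4142.
candidate 1: (m,n)=(1,4) → π∥ = 1+4·λ ≈ 10.6569, π⊥ = 1+4·λ' ≈ -0.6569 ∈ [-1.4, -0.4) ⇒ IN Λ
candidate 2: (m,n)=(3,-6) → π∥ = 3-6·λ ≈ -11.4853, π⊥ = 3-6·λ' ≈ 5.4853 ∉ [-1.4, -0.4) ⇒ out
candidate 3: (m,n)=(-2,-4) → π∥ = -2-4·λ ≈ -11.6569, π⊥ = -2-4·λ' ≈ -0.3431 ∉ [-1.4, -0.4) ⇒ out
candidate 4: (m,n)=(-3,-6) → π∥ = -3-6·λ ≈ -17.4853, π⊥ = -3-6·λ' ≈ -0.5147 ∈ [-1.4, -0.4) ⇒ IN Λ
candidate 5: (m,n)=(-2,-3) → π∥ = -2-3·λ ≈ -9.2426, π⊥ = -2-3·λ' ≈ -0.7574 ∈ [-1.4, -0.4) ⇒ IN Λ
candidate 6: (m,n)=(0,3) → π∥ = 0+3·λ ≈ 7.2426, π⊥ = 0+3·λ' ≈ -1.2426 ∈ [-1.4, -0.4) ⇒ IN Λ
candidate 7: (m,n)=(4,-3) → π∥ = 4-3·λ ≈ -3.2426, π⊥ = 4-3·λ' ≈ 5.2426 ∉ [-1.4, -0.4) ⇒ out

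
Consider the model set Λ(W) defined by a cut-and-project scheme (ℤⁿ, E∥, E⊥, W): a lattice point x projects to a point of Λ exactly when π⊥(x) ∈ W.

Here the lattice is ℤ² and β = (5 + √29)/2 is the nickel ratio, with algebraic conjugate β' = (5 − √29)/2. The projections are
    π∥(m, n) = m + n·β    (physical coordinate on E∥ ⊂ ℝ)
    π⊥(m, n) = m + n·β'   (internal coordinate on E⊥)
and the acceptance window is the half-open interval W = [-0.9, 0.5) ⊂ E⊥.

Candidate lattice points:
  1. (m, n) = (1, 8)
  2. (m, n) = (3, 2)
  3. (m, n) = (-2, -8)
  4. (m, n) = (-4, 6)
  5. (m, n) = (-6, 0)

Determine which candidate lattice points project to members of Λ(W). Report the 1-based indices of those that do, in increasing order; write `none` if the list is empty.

1, 3

Compute β' = (5−√29)/2 = -0.1926, so π⊥(m,n) = m -0.1926·n.
candidate 1: (m,n)=(1,8) → π∥ = 1+8·β ≈ 42.5407, π⊥ = 1+8·β' ≈ -0.5407 ∈ [-0.9, 0.5) ⇒ IN Λ
candidate 2: (m,n)=(3,2) → π∥ = 3+2·β ≈ 13.3852, π⊥ = 3+2·β' ≈ 2.6148 ∉ [-0.9, 0.5) ⇒ out
candidate 3: (m,n)=(-2,-8) → π∥ = -2-8·β ≈ -43.5407, π⊥ = -2-8·β' ≈ -0.4593 ∈ [-0.9, 0.5) ⇒ IN Λ
candidate 4: (m,n)=(-4,6) → π∥ = -4+6·β ≈ 27.1555, π⊥ = -4+6·β' ≈ -5.1555 ∉ [-0.9, 0.5) ⇒ out
candidate 5: (m,n)=(-6,0) → π∥ = -6+0·β ≈ -6.0000, π⊥ = -6+0·β' ≈ -6.0000 ∉ [-0.9, 0.5) ⇒ out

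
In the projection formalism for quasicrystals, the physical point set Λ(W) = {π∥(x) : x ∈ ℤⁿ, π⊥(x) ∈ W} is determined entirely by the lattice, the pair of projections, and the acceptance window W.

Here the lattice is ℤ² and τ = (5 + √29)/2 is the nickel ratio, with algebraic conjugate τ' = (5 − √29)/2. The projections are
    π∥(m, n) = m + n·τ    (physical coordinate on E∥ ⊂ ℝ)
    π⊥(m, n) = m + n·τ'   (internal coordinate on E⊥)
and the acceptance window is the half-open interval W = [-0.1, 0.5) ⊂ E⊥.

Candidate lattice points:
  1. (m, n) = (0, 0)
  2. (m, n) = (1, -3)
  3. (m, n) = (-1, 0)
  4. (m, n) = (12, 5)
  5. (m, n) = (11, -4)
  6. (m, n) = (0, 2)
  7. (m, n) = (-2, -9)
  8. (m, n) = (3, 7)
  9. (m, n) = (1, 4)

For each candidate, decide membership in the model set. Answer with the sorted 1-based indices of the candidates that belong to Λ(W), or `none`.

Numerically τ ≈ 5.19258 and τ' = −1/τ ≈ -0.19258.
#1 (0,0): internal coord 0 + (0)·τ' = +0.00000; +0.00000 ∈ [-0.1, 0.5) → IN Λ
#2 (1,-3): internal coord 1 + (-3)·τ' = +1.57775; +1.57775 ∉ [-0.1, 0.5) → out
#3 (-1,0): internal coord -1 + (0)·τ' = -1.00000; -1.00000 ∉ [-0.1, 0.5) → out
#4 (12,5): internal coord 12 + (5)·τ' = +11.03709; +11.03709 ∉ [-0.1, 0.5) → out
#5 (11,-4): internal coord 11 + (-4)·τ' = +11.77033; +11.77033 ∉ [-0.1, 0.5) → out
#6 (0,2): internal coord 0 + (2)·τ' = -0.38516; -0.38516 ∉ [-0.1, 0.5) → out
#7 (-2,-9): internal coord -2 + (-9)·τ' = -0.26676; -0.26676 ∉ [-0.1, 0.5) → out
#8 (3,7): internal coord 3 + (7)·τ' = +1.65192; +1.65192 ∉ [-0.1, 0.5) → out
#9 (1,4): internal coord 1 + (4)·τ' = +0.22967; +0.22967 ∈ [-0.1, 0.5) → IN Λ

1, 9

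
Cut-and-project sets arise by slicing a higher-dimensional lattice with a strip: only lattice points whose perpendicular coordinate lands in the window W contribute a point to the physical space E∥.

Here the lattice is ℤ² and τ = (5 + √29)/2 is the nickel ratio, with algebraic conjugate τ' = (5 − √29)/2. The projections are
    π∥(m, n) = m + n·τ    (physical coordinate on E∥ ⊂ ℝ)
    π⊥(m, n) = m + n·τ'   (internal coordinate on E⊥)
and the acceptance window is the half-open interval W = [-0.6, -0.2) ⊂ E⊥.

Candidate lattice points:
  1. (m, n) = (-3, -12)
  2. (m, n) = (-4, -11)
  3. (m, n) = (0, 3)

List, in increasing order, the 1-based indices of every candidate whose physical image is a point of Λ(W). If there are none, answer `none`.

3

Compute τ' = (5−√29)/2 = -0.19258, so π⊥(m,n) = m -0.19258·n.
#1 (-3,-12): internal coord -3 + (-12)·τ' = -0.68901; -0.68901 ∉ [-0.6, -0.2) → out
#2 (-4,-11): internal coord -4 + (-11)·τ' = -1.88159; -1.88159 ∉ [-0.6, -0.2) → out
#3 (0,3): internal coord 0 + (3)·τ' = -0.57775; -0.57775 ∈ [-0.6, -0.2) → IN Λ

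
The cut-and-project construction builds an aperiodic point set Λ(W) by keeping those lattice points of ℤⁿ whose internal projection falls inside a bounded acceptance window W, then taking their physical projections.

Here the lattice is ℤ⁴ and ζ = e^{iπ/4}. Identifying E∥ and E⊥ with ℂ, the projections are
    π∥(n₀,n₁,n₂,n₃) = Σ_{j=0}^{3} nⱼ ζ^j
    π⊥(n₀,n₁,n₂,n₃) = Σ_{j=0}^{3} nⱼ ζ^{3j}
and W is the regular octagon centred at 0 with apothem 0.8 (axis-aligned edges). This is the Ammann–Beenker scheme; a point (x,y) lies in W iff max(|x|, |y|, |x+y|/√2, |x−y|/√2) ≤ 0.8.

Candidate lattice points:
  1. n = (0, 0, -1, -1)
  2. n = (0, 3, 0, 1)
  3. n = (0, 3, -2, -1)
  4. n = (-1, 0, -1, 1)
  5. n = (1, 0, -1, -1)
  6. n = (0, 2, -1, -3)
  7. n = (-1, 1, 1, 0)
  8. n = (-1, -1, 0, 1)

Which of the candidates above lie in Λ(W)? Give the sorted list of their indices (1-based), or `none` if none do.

With ζ = e^{iπ/4} the internal vectors are ζ^0,ζ^3,ζ^6,ζ^9.
candidate 1: n = (0, 0, -1, -1) → π⊥ ≈ (-0.707107, +0.292893); max(|x|,|y|,|x±y|/√2) = 0.707107 ≤ 0.8 ⇒ ∈ W
candidate 2: n = (0, 3, 0, 1) → π⊥ ≈ (-1.414214, +2.828427); max(|x|,|y|,|x±y|/√2) = 3.000000 > 0.8 ⇒ ∉ W
candidate 3: n = (0, 3, -2, -1) → π⊥ ≈ (-2.828427, +3.414214); max(|x|,|y|,|x±y|/√2) = 4.414214 > 0.8 ⇒ ∉ W
candidate 4: n = (-1, 0, -1, 1) → π⊥ ≈ (-0.292893, +1.707107); max(|x|,|y|,|x±y|/√2) = 1.707107 > 0.8 ⇒ ∉ W
candidate 5: n = (1, 0, -1, -1) → π⊥ ≈ (+0.292893, +0.292893); max(|x|,|y|,|x±y|/√2) = 0.414214 ≤ 0.8 ⇒ ∈ W
candidate 6: n = (0, 2, -1, -3) → π⊥ ≈ (-3.535534, +0.292893); max(|x|,|y|,|x±y|/√2) = 3.535534 > 0.8 ⇒ ∉ W
candidate 7: n = (-1, 1, 1, 0) → π⊥ ≈ (-1.707107, -0.292893); max(|x|,|y|,|x±y|/√2) = 1.707107 > 0.8 ⇒ ∉ W
candidate 8: n = (-1, -1, 0, 1) → π⊥ ≈ (+0.414214, +0.000000); max(|x|,|y|,|x±y|/√2) = 0.414214 ≤ 0.8 ⇒ ∈ W

1, 5, 8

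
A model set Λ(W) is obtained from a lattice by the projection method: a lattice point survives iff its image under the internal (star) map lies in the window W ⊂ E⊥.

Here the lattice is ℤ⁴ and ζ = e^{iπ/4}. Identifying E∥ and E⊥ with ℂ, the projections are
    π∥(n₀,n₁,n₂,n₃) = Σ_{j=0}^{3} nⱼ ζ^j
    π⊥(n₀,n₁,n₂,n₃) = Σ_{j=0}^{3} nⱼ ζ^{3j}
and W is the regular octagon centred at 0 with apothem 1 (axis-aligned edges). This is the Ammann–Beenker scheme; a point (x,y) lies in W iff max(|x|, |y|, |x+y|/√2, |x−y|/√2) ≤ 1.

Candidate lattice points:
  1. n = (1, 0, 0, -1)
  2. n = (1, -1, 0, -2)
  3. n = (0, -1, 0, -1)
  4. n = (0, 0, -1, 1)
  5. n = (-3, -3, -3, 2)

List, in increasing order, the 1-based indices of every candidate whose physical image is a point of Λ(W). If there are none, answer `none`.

1

With ζ = e^{iπ/4} the internal vectors are ζ^0,ζ^3,ζ^6,ζ^9.
candidate 1: n = (1, 0, 0, -1) → π⊥ ≈ (+0.292893, -0.707107); max(|x|,|y|,|x±y|/√2) = 0.707107 ≤ 1 ⇒ ∈ W
candidate 2: n = (1, -1, 0, -2) → π⊥ ≈ (+0.292893, -2.121320); max(|x|,|y|,|x±y|/√2) = 2.121320 > 1 ⇒ ∉ W
candidate 3: n = (0, -1, 0, -1) → π⊥ ≈ (+0.000000, -1.414214); max(|x|,|y|,|x±y|/√2) = 1.414214 > 1 ⇒ ∉ W
candidate 4: n = (0, 0, -1, 1) → π⊥ ≈ (+0.707107, +1.707107); max(|x|,|y|,|x±y|/√2) = 1.707107 > 1 ⇒ ∉ W
candidate 5: n = (-3, -3, -3, 2) → π⊥ ≈ (+0.535534, +2.292893); max(|x|,|y|,|x±y|/√2) = 2.292893 > 1 ⇒ ∉ W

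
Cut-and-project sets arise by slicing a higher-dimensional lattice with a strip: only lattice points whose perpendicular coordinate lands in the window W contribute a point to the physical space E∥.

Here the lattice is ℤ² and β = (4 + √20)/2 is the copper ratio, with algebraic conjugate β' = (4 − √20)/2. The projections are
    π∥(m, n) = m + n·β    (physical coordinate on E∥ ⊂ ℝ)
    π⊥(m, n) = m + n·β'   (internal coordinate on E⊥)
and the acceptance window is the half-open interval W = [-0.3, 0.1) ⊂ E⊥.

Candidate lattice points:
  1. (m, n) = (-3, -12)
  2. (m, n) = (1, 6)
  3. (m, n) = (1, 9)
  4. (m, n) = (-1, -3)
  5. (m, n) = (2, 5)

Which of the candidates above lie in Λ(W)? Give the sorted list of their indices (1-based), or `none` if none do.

Compute β' = (4−√20)/2 = -0.2361, so π⊥(m,n) = m -0.2361·n.
[1] lift (-3,-12): star map gives -0.1672; window check -0.3 ≤ -0.1672 < 0.1 is true → IN Λ
[2] lift (1,6): star map gives -0.4164; window check -0.3 ≤ -0.4164 < 0.1 is false → out
[3] lift (1,9): star map gives -1.1246; window check -0.3 ≤ -1.1246 < 0.1 is false → out
[4] lift (-1,-3): star map gives -0.2918; window check -0.3 ≤ -0.2918 < 0.1 is true → IN Λ
[5] lift (2,5): star map gives 0.8197; window check -0.3 ≤ 0.8197 < 0.1 is false → out

1, 4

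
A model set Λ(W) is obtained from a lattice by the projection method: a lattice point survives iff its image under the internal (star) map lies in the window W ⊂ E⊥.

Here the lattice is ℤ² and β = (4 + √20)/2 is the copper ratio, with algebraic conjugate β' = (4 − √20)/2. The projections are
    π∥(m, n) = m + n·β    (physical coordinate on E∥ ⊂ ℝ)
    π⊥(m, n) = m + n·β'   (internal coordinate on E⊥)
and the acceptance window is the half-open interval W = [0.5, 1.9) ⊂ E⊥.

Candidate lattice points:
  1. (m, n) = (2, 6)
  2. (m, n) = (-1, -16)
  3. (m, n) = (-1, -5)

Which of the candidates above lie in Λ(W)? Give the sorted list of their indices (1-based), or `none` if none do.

1

β' = (4−√20)/2 ≈ -0.23607.
candidate 1: (m,n)=(2,6) → π∥ = 2+6·β ≈ 27.41641, π⊥ = 2+6·β' ≈ 0.58359 ∈ [0.5, 1.9) ⇒ IN Λ
candidate 2: (m,n)=(-1,-16) → π∥ = -1-16·β ≈ -68.77709, π⊥ = -1-16·β' ≈ 2.77709 ∉ [0.5, 1.9) ⇒ out
candidate 3: (m,n)=(-1,-5) → π∥ = -1-5·β ≈ -22.18034, π⊥ = -1-5·β' ≈ 0.18034 ∉ [0.5, 1.9) ⇒ out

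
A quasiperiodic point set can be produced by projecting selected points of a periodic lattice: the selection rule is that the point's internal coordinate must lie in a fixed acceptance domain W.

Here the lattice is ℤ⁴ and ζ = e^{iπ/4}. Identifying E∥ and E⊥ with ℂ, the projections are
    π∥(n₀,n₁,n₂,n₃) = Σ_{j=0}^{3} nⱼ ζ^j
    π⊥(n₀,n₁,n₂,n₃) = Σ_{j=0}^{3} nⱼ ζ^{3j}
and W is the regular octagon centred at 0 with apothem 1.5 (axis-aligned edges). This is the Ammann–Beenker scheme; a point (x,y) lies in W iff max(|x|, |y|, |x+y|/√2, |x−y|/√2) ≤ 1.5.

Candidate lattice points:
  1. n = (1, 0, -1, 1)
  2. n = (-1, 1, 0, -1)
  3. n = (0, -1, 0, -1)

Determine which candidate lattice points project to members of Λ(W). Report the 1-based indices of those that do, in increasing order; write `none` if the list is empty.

π⊥(n) = n₀ + n₁ζ³ + n₂ζ⁶ + n₃ζ⁹ where ζ = e^{iπ/4}.
candidate 1: n = (1, 0, -1, 1) → π⊥ ≈ (+1.70711, +1.70711); max(|x|,|y|,|x±y|/√2) = 2.41421 > 1.5 ⇒ ∉ W
candidate 2: n = (-1, 1, 0, -1) → π⊥ ≈ (-2.41421, +0.00000); max(|x|,|y|,|x±y|/√2) = 2.41421 > 1.5 ⇒ ∉ W
candidate 3: n = (0, -1, 0, -1) → π⊥ ≈ (+0.00000, -1.41421); max(|x|,|y|,|x±y|/√2) = 1.41421 ≤ 1.5 ⇒ ∈ W

3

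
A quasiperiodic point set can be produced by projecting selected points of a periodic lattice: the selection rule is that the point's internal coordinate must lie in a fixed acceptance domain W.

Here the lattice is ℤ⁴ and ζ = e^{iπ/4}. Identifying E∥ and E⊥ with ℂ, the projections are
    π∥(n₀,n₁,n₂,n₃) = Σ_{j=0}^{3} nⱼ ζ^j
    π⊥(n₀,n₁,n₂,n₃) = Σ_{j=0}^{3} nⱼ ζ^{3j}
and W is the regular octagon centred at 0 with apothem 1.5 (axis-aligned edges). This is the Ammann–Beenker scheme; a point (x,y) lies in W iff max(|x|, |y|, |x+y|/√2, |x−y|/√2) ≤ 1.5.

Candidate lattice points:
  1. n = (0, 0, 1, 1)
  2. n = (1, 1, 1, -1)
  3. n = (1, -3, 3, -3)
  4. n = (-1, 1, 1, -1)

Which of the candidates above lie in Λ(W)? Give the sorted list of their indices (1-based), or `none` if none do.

1, 2

π⊥(n) = n₀ + n₁ζ³ + n₂ζ⁶ + n₃ζ⁹ where ζ = e^{iπ/4}.
#1 (0, 0, 1, 1): internal (0.70711, -0.29289); octagon support 0.70711 vs apothem 1.5 → ∈ W
#2 (1, 1, 1, -1): internal (-0.41421, -1.00000); octagon support 1.00000 vs apothem 1.5 → ∈ W
#3 (1, -3, 3, -3): internal (1.00000, -7.24264); octagon support 7.24264 vs apothem 1.5 → ∉ W
#4 (-1, 1, 1, -1): internal (-2.41421, -1.00000); octagon support 2.41421 vs apothem 1.5 → ∉ W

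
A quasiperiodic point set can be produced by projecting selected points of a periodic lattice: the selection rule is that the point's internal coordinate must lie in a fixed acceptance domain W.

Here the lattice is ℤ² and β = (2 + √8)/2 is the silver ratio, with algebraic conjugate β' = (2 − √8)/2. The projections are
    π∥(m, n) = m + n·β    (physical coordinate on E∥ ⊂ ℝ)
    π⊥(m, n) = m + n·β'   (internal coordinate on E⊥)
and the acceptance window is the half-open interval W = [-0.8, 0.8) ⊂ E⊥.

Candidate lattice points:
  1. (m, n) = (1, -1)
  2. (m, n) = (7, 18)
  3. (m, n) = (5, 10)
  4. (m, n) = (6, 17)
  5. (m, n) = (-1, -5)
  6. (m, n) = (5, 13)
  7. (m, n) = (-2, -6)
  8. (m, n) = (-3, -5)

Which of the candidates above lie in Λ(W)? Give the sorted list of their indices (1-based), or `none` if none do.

2, 6, 7

Compute β' = (2−√8)/2 = -0.41421, so π⊥(m,n) = m -0.41421·n.
#1 (1,-1): internal coord 1 + (-1)·β' = +1.41421; +1.41421 ∉ [-0.8, 0.8) → out
#2 (7,18): internal coord 7 + (18)·β' = -0.45584; -0.45584 ∈ [-0.8, 0.8) → IN Λ
#3 (5,10): internal coord 5 + (10)·β' = +0.85786; +0.85786 ∉ [-0.8, 0.8) → out
#4 (6,17): internal coord 6 + (17)·β' = -1.04163; -1.04163 ∉ [-0.8, 0.8) → out
#5 (-1,-5): internal coord -1 + (-5)·β' = +1.07107; +1.07107 ∉ [-0.8, 0.8) → out
#6 (5,13): internal coord 5 + (13)·β' = -0.38478; -0.38478 ∈ [-0.8, 0.8) → IN Λ
#7 (-2,-6): internal coord -2 + (-6)·β' = +0.48528; +0.48528 ∈ [-0.8, 0.8) → IN Λ
#8 (-3,-5): internal coord -3 + (-5)·β' = -0.92893; -0.92893 ∉ [-0.8, 0.8) → out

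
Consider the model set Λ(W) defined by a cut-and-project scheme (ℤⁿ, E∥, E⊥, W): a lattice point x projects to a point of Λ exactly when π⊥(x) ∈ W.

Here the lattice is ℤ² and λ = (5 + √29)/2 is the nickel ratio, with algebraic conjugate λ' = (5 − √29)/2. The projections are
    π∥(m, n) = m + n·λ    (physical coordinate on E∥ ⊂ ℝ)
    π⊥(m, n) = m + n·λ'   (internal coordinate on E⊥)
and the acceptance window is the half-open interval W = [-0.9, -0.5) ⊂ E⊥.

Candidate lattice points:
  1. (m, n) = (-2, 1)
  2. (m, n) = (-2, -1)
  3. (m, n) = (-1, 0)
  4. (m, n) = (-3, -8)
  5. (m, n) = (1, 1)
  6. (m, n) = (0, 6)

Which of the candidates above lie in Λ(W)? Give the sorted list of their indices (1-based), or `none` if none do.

none

Compute λ' = (5−√29)/2 = -0.192582, so π⊥(m,n) = m -0.192582·n.
#1 (-2,1): internal coord -2 + (1)·λ' = -2.192582; -2.192582 ∉ [-0.9, -0.5) → out
#2 (-2,-1): internal coord -2 + (-1)·λ' = -1.807418; -1.807418 ∉ [-0.9, -0.5) → out
#3 (-1,0): internal coord -1 + (0)·λ' = -1.000000; -1.000000 ∉ [-0.9, -0.5) → out
#4 (-3,-8): internal coord -3 + (-8)·λ' = -1.459341; -1.459341 ∉ [-0.9, -0.5) → out
#5 (1,1): internal coord 1 + (1)·λ' = +0.807418; +0.807418 ∉ [-0.9, -0.5) → out
#6 (0,6): internal coord 0 + (6)·λ' = -1.155494; -1.155494 ∉ [-0.9, -0.5) → out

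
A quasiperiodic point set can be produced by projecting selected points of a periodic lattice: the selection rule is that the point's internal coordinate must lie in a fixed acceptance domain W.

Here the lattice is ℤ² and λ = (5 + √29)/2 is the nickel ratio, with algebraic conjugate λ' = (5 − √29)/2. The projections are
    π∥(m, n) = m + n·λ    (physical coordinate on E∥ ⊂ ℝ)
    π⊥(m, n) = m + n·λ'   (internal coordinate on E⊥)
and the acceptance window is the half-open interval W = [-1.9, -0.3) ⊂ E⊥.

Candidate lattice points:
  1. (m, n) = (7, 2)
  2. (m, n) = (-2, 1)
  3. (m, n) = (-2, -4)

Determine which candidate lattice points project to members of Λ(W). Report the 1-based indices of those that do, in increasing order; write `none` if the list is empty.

3

Compute λ' = (5−√29)/2 = -0.19258, so π⊥(m,n) = m -0.19258·n.
#1 (7,2): internal coord 7 + (2)·λ' = +6.61484; +6.61484 ∉ [-1.9, -0.3) → out
#2 (-2,1): internal coord -2 + (1)·λ' = -2.19258; -2.19258 ∉ [-1.9, -0.3) → out
#3 (-2,-4): internal coord -2 + (-4)·λ' = -1.22967; -1.22967 ∈ [-1.9, -0.3) → IN Λ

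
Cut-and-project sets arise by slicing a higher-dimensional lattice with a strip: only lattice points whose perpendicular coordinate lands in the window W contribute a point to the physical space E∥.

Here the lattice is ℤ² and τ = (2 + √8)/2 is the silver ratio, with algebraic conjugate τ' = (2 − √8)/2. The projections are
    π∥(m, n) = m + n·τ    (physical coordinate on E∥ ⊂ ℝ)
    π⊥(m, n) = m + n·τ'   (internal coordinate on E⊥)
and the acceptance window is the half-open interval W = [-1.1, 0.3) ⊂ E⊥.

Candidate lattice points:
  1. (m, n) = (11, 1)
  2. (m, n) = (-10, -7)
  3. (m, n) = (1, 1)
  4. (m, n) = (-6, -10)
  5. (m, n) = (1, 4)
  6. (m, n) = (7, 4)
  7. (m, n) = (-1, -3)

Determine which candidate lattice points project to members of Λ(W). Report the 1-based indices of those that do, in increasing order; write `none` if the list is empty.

Compute τ' = (2−√8)/2 = -0.4142, so π⊥(m,n) = m -0.4142·n.
candidate 1: (m,n)=(11,1) → π∥ = 11+1·τ ≈ 13.4142, π⊥ = 11+1·τ' ≈ 10.5858 ∉ [-1.1, 0.3) ⇒ out
candidate 2: (m,n)=(-10,-7) → π∥ = -10-7·τ ≈ -26.8995, π⊥ = -10-7·τ' ≈ -7.1005 ∉ [-1.1, 0.3) ⇒ out
candidate 3: (m,n)=(1,1) → π∥ = 1+1·τ ≈ 3.4142, π⊥ = 1+1·τ' ≈ 0.5858 ∉ [-1.1, 0.3) ⇒ out
candidate 4: (m,n)=(-6,-10) → π∥ = -6-10·τ ≈ -30.1421, π⊥ = -6-10·τ' ≈ -1.8579 ∉ [-1.1, 0.3) ⇒ out
candidate 5: (m,n)=(1,4) → π∥ = 1+4·τ ≈ 10.6569, π⊥ = 1+4·τ' ≈ -0.6569 ∈ [-1.1, 0.3) ⇒ IN Λ
candidate 6: (m,n)=(7,4) → π∥ = 7+4·τ ≈ 16.6569, π⊥ = 7+4·τ' ≈ 5.3431 ∉ [-1.1, 0.3) ⇒ out
candidate 7: (m,n)=(-1,-3) → π∥ = -1-3·τ ≈ -8.2426, π⊥ = -1-3·τ' ≈ 0.2426 ∈ [-1.1, 0.3) ⇒ IN Λ

5, 7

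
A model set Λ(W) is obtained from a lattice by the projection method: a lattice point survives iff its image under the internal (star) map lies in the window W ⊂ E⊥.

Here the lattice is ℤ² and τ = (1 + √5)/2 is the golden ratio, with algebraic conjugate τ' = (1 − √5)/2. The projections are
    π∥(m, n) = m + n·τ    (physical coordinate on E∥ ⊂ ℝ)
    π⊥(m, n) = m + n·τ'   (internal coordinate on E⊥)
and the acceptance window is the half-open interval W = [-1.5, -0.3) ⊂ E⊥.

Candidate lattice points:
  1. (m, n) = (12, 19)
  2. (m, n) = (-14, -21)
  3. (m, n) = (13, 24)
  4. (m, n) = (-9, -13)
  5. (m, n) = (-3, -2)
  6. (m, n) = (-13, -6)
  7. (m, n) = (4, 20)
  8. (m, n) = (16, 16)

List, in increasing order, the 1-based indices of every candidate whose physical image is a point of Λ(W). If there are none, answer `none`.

Compute τ' = (1−√5)/2 = -0.6180, so π⊥(m,n) = m -0.6180·n.
candidate 1: (m,n)=(12,19) → π∥ = 12+19·τ ≈ 42.7426, π⊥ = 12+19·τ' ≈ 0.2574 ∉ [-1.5, -0.3) ⇒ out
candidate 2: (m,n)=(-14,-21) → π∥ = -14-21·τ ≈ -47.9787, π⊥ = -14-21·τ' ≈ -1.0213 ∈ [-1.5, -0.3) ⇒ IN Λ
candidate 3: (m,n)=(13,24) → π∥ = 13+24·τ ≈ 51.8328, π⊥ = 13+24·τ' ≈ -1.8328 ∉ [-1.5, -0.3) ⇒ out
candidate 4: (m,n)=(-9,-13) → π∥ = -9-13·τ ≈ -30.0344, π⊥ = -9-13·τ' ≈ -0.9656 ∈ [-1.5, -0.3) ⇒ IN Λ
candidate 5: (m,n)=(-3,-2) → π∥ = -3-2·τ ≈ -6.2361, π⊥ = -3-2·τ' ≈ -1.7639 ∉ [-1.5, -0.3) ⇒ out
candidate 6: (m,n)=(-13,-6) → π∥ = -13-6·τ ≈ -22.7082, π⊥ = -13-6·τ' ≈ -9.2918 ∉ [-1.5, -0.3) ⇒ out
candidate 7: (m,n)=(4,20) → π∥ = 4+20·τ ≈ 36.3607, π⊥ = 4+20·τ' ≈ -8.3607 ∉ [-1.5, -0.3) ⇒ out
candidate 8: (m,n)=(16,16) → π∥ = 16+16·τ ≈ 41.8885, π⊥ = 16+16·τ' ≈ 6.1115 ∉ [-1.5, -0.3) ⇒ out

2, 4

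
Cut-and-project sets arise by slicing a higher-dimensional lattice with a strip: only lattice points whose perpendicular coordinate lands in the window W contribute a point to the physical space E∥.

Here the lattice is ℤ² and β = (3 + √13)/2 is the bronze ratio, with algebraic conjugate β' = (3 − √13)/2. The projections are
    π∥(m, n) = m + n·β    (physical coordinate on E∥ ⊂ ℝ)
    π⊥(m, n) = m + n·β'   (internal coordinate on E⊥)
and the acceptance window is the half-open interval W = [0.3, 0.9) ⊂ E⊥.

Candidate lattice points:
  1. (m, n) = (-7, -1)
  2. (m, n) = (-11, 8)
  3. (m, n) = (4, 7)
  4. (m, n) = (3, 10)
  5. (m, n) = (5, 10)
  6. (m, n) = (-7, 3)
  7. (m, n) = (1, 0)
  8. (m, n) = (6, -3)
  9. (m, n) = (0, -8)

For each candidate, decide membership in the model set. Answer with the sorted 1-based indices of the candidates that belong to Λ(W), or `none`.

β' = (3−√13)/2 ≈ -0.302776.
#1 (-7,-1): internal coord -7 + (-1)·β' = -6.697224; -6.697224 ∉ [0.3, 0.9) → out
#2 (-11,8): internal coord -11 + (8)·β' = -13.422205; -13.422205 ∉ [0.3, 0.9) → out
#3 (4,7): internal coord 4 + (7)·β' = +1.880571; +1.880571 ∉ [0.3, 0.9) → out
#4 (3,10): internal coord 3 + (10)·β' = -0.027756; -0.027756 ∉ [0.3, 0.9) → out
#5 (5,10): internal coord 5 + (10)·β' = +1.972244; +1.972244 ∉ [0.3, 0.9) → out
#6 (-7,3): internal coord -7 + (3)·β' = -7.908327; -7.908327 ∉ [0.3, 0.9) → out
#7 (1,0): internal coord 1 + (0)·β' = +1.000000; +1.000000 ∉ [0.3, 0.9) → out
#8 (6,-3): internal coord 6 + (-3)·β' = +6.908327; +6.908327 ∉ [0.3, 0.9) → out
#9 (0,-8): internal coord 0 + (-8)·β' = +2.422205; +2.422205 ∉ [0.3, 0.9) → out

none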